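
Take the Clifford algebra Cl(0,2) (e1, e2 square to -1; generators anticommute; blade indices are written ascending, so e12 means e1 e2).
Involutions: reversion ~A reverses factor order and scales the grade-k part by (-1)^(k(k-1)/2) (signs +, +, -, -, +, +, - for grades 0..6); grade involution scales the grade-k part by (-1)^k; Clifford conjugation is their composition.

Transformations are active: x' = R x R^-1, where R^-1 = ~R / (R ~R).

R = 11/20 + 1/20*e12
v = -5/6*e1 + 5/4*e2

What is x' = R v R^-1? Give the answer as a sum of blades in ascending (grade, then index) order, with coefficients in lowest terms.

~R = 11/20 - 1/20*e12, and R ~R = 61/200, so R^-1 = ~R / (61/200).
R v = -25/48*e1 + 31/48*e2
Answer: -255/244*e1 + 395/366*e2


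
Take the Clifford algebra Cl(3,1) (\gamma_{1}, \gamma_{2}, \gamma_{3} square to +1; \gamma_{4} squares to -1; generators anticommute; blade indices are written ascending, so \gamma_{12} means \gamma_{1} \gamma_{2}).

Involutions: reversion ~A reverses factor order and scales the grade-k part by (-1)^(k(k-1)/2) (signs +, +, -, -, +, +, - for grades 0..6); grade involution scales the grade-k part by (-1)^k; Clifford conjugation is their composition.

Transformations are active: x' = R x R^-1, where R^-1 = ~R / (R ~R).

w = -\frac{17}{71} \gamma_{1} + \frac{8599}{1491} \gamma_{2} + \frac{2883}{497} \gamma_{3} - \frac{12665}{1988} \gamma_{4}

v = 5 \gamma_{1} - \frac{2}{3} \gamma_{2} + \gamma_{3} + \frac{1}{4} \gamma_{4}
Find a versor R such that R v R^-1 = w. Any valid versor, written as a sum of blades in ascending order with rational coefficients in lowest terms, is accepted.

A norm check does it: q(v) = q(w) = \frac{3799}{144}, hence R = v + w = \frac{338}{71} \gamma_{1} + \frac{2535}{497} \gamma_{2} + \frac{3380}{497} \gamma_{3} - \frac{3042}{497} \gamma_{4} realises the map — parallel part kept, (v - w)/2 negated, v carried to w.
Answer: \frac{338}{71} \gamma_{1} + \frac{2535}{497} \gamma_{2} + \frac{3380}{497} \gamma_{3} - \frac{3042}{497} \gamma_{4}


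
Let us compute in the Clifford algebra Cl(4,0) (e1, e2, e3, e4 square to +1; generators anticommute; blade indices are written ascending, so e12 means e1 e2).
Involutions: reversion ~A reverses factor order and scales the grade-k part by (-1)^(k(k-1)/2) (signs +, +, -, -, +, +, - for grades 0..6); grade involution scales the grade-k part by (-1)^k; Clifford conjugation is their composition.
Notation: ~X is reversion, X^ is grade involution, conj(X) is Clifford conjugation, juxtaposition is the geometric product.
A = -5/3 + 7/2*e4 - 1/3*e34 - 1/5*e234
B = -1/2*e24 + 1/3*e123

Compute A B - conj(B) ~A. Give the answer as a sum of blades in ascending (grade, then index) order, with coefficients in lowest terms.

first term: 7/4*e2 + 1/10*e3 - 1/15*e14 + 1/6*e23 + 5/6*e24 - 5/9*e123 + 1/9*e124 - 7/6*e1234
second term: 7/4*e2 + 1/10*e3 - 1/15*e14 - 1/6*e23 - 5/6*e24 - 5/9*e123 + 1/9*e124 + 7/6*e1234
Answer: 1/3*e23 + 5/3*e24 - 7/3*e1234


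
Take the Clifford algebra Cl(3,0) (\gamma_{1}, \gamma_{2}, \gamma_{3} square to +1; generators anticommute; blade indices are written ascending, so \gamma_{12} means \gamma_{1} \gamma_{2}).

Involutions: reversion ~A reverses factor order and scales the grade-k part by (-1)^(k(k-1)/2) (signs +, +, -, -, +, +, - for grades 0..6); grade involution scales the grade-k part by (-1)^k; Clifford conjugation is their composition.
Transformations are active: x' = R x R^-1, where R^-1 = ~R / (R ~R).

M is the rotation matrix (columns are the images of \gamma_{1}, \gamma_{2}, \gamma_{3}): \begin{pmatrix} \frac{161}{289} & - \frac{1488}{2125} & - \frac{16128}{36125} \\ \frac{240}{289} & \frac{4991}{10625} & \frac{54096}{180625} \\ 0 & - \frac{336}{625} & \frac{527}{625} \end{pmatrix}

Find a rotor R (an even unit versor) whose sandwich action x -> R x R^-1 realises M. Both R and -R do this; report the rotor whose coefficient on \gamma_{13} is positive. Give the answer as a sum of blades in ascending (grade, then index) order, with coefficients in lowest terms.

Method: write R = a + b12*\gamma_{12} + b13*\gamma_{13} + b23*\gamma_{23} with a^2 + b12^2 + b13^2 + b23^2 = 1 (so R^-1 = ~R). Expanding the columns R e_j ~R gives tr M = 4a^2 - 1 and, from the antisymmetric part, M21 - M12 = -4a*b12, M13 - M31 = 4a*b13, M32 - M23 = -4a*b23.
Here tr M = \frac{13511}{7225}, so a^2 = (1 + tr M)/4 = \frac{5184}{7225} and a = ±\frac{72}{85}. Taking a = \frac{72}{85}: M21 - M12 = \frac{55296}{36125}, M13 - M31 = -\frac{16128}{36125}, M32 - M23 = -\frac{6048}{7225}, giving b12 = -\frac{192}{425}, b13 = -\frac{56}{425}, b23 = \frac{21}{85}, i.e. R = \frac{72}{85} - \frac{192}{425} \gamma_{12} - \frac{56}{425} \gamma_{13} + \frac{21}{85} \gamma_{23}.
Its \gamma_{13} coefficient is negative, so report the other preimage -R.
Answer: -\frac{72}{85} + \frac{192}{425} \gamma_{12} + \frac{56}{425} \gamma_{13} - \frac{21}{85} \gamma_{23}. Uniqueness: Spin(3) -> SO(3) maps R and -R to the same rotation of trace \frac{13511}{7225}; fixing the sign of the \gamma_{13} coefficient removes the ambiguity.


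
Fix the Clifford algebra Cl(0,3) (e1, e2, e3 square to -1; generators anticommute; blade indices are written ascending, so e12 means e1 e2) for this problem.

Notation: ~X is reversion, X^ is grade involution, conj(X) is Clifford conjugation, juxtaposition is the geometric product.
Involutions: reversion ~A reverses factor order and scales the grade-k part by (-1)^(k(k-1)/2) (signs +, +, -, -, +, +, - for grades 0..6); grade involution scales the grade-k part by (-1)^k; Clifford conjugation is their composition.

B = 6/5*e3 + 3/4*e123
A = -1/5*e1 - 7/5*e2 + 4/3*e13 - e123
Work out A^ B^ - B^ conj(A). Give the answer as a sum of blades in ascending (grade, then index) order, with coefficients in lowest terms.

first term: -3/4 + 8/5*e1 - e2 + 6/5*e12 - 129/100*e13 - 153/100*e23
second term: 3/4 + 8/5*e1 + e2 - 6/5*e12 - 81/100*e13 + 183/100*e23
Answer: -3/2 - 2*e2 + 12/5*e12 - 12/25*e13 - 84/25*e23


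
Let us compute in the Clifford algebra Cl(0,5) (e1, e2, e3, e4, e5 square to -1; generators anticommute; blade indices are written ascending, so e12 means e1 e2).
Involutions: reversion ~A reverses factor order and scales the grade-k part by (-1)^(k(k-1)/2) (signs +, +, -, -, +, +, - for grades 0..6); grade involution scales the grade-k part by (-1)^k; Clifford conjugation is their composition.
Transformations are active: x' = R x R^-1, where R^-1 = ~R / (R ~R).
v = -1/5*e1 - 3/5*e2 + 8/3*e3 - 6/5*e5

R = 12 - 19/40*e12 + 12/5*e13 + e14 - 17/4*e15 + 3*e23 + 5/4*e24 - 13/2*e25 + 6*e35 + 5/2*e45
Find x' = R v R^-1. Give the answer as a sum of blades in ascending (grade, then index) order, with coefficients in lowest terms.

~R = 12 + 19/40*e12 - 12/5*e13 - e14 + 17/4*e15 - 3*e23 - 5/4*e24 + 13/2*e25 - 6*e35 - 5/2*e45, and R ~R = 422577/1600, so R^-1 = ~R / (422577/1600).
R v = -2837/200*e1 - 4581/200*e2 + 923/25*e3 + 41/20*e4 + 127/20*e5 - 32/75*e123 + 7/20*e124 - 17/25*e125 - 8/3*e134 + 544/75*e135 - 17/10*e145 - 10/3*e234 + 152/15*e235 - 3*e245 + 20/3*e345
Answer: -539/705*e1 - 463/423*e2 + 8/5*e3 - 4/9*e4 + 4442/2115*e5


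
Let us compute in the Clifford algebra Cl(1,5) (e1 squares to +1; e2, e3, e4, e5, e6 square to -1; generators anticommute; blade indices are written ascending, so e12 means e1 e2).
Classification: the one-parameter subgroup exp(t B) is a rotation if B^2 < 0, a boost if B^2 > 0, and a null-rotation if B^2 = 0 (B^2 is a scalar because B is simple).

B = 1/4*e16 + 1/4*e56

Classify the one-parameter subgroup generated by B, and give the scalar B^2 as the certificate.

B^2 term by term: the squares give (1/4)^2*(e16)^2 + (1/4)^2*(e56)^2 = 1/16*(+1) + 1/16*(-1) = 0 (each basis 2-blade squares to minus the product of its generators' squares); cross terms between blades sharing an index anticommute and cancel. So B^2 = 0.
Answer: null-rotation, certificate B^2 = 0. Because 0 is invariant under every versor sandwich, the classification follows from its sign alone.


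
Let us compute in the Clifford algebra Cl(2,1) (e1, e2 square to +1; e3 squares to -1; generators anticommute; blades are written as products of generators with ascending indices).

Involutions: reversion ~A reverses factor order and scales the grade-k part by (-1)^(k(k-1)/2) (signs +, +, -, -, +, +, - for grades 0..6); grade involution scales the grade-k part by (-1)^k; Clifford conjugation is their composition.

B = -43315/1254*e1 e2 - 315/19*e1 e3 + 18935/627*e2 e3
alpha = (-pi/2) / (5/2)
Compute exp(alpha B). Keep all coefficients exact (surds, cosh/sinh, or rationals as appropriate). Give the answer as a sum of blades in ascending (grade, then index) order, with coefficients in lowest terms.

B^2 term by term: the squares give (-43315/1254)^2*(e1 e2)^2 + (-315/19)^2*(e1 e3)^2 + (18935/627)^2*(e2 e3)^2 = 1876189225/1572516*(-1) + 99225/361*(+1) + 358534225/393129*(+1) = -25/4 (each basis 2-blade squares to minus the product of its generators' squares); cross terms between blades sharing an index anticommute and cancel. So B^2 = -25/4.
B^2 = -25/4 — since the square is negative, the closed form is circular: l = 5/2, alpha*l = -pi/2, so exp(alpha B) = cos(-pi/2) + (sin(-pi/2)/(5/2))*B = 0 + (-2/5)*B.
Answer: 8663/627*e1 e2 + 126/19*e1 e3 - 7574/627*e2 e3


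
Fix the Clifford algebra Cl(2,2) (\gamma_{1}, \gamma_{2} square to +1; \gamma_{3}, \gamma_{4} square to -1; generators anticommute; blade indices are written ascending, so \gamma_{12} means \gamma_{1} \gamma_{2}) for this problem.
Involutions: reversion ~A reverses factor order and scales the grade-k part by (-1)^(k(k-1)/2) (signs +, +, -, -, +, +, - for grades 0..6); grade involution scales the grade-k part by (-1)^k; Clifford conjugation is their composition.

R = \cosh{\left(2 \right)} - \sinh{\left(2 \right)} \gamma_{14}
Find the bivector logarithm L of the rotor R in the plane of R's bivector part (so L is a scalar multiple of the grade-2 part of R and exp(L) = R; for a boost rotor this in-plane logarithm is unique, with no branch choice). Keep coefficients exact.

The scalar part of R is \cosh{\left(2 \right)}, so cosh pins the rapidity up to sign — the sign comes from the bivector part; dividing that part by sinh of the rapidity yields the plane, and the in-plane L = rapidity * plane is unique because the two sign choices cancel.
Concretely: cosh(rapidity) = \cosh{\left(2 \right)} gives rapidity = ±2, and since rapidity/sinh(rapidity) is even the sign is immaterial: L = (rapidity/sinh(rapidity)) * <R>_2 = (\frac{2}{\sinh{\left(2 \right)}}) * <R>_2.
Answer: -2 \gamma_{14}


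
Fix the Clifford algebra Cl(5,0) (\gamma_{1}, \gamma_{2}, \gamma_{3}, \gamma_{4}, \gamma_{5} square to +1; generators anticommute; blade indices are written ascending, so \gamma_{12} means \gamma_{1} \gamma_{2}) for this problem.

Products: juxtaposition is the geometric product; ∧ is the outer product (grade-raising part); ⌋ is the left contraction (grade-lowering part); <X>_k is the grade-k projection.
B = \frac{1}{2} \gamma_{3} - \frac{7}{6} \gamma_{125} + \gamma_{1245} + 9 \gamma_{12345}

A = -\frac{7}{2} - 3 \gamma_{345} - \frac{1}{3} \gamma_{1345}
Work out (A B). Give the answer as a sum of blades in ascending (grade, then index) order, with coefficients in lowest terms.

step 1: 3 \gamma_{2} - \frac{7}{4} \gamma_{3} + 27 \gamma_{12} + \frac{1}{3} \gamma_{23} - \frac{3}{2} \gamma_{45} + 3 \gamma_{123} + \frac{49}{12} \gamma_{125} - \frac{1}{6} \gamma_{145} + \frac{7}{18} \gamma_{234} + \frac{7}{2} \gamma_{1234} - \frac{7}{2} \gamma_{1245} - \frac{63}{2} \gamma_{12345}
Answer: 3 \gamma_{2} - \frac{7}{4} \gamma_{3} + 27 \gamma_{12} + \frac{1}{3} \gamma_{23} - \frac{3}{2} \gamma_{45} + 3 \gamma_{123} + \frac{49}{12} \gamma_{125} - \frac{1}{6} \gamma_{145} + \frac{7}{18} \gamma_{234} + \frac{7}{2} \gamma_{1234} - \frac{7}{2} \gamma_{1245} - \frac{63}{2} \gamma_{12345}


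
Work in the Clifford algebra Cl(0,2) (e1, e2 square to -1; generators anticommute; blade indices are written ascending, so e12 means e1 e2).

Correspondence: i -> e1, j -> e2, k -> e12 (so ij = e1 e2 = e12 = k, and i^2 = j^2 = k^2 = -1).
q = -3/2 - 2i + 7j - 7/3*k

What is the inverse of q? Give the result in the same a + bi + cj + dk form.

In blades: q = -3/2 - 2*e1 + 7*e2 - 7/3*e12.
With qbar = -3/2 + 2*e1 - 7*e2 + 7/3*e12 (scalar fixed, mapped units negated), q qbar = 2185/36 (the sum of squared coefficients), so q^-1 = qbar / (2185/36) = -54/2185 + 72/2185*e1 - 252/2185*e2 + 84/2185*e12; translating back:
Answer: -54/2185 + 72/2185*i - 252/2185*j + 84/2185*k


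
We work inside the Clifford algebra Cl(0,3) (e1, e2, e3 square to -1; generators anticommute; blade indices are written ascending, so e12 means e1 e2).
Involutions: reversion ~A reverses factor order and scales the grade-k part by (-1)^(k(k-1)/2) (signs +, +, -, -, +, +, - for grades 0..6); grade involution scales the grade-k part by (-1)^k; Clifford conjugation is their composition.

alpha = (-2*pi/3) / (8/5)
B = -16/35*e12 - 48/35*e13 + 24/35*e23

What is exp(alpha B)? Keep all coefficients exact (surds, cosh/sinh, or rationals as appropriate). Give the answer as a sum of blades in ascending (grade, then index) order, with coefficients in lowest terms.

B^2 term by term: the squares give (-16/35)^2*(e12)^2 + (-48/35)^2*(e13)^2 + (24/35)^2*(e23)^2 = 256/1225*(-1) + 2304/1225*(-1) + 576/1225*(-1) = -64/25 (each basis 2-blade squares to minus the product of its generators' squares); cross terms between blades sharing an index anticommute and cancel. So B^2 = -64/25.
B^2 = -64/25 — a negative square means the series sums to a rotation: l = 8/5, alpha*l = -2*pi/3, so exp(alpha B) = cos(-2*pi/3) + (sin(-2*pi/3)/(8/5))*B = -1/2 + (-5*sqrt(3)/16)*B.
Answer: -1/2 + sqrt(3)/7*e12 + 3*sqrt(3)/7*e13 - 3*sqrt(3)/14*e23


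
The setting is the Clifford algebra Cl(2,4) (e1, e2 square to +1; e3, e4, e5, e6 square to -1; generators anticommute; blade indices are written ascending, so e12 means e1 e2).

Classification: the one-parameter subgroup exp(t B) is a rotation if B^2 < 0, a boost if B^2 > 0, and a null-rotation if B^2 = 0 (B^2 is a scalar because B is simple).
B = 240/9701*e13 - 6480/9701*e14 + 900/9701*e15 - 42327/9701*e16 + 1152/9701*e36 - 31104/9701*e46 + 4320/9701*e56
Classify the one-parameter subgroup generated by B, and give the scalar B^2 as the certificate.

B^2 term by term: the squares give (240/9701)^2*(e13)^2 + (-6480/9701)^2*(e14)^2 + (900/9701)^2*(e15)^2 + (-42327/9701)^2*(e16)^2 + (1152/9701)^2*(e36)^2 + (-31104/9701)^2*(e46)^2 + (4320/9701)^2*(e56)^2 = 57600/94109401*(+1) + 41990400/94109401*(+1) + 810000/94109401*(+1) + 1791574929/94109401*(+1) + 1327104/94109401*(-1) + 967458816/94109401*(-1) + 18662400/94109401*(-1) = 9 (each basis 2-blade squares to minus the product of its generators' squares); cross terms between blades sharing an index anticommute and cancel; the commuting (index-disjoint) pairs give grade-4 terms 2*c*c'*(blade product), which cancel blade by blade — e1346: -14929920/94109401 + 14929920/94109401 = 0; e1356: 2073600/94109401 - 2073600/94109401 = 0; e1456: -55987200/94109401 + 55987200/94109401 = 0 — confirming B is simple. So B^2 = 9.
Answer: boost, certificate B^2 = 9. The invariant at work: B^2 = 9 is unchanged by conjugation, hence its sign classifies the subgroup whatever basis B is written in.


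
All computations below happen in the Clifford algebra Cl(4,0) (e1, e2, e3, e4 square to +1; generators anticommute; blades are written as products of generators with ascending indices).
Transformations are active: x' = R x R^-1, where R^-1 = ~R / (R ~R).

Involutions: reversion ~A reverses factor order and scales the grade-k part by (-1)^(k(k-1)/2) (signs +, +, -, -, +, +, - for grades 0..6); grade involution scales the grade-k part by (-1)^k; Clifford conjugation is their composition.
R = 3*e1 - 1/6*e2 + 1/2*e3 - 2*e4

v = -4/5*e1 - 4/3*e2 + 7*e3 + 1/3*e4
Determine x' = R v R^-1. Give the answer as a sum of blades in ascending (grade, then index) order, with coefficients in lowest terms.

~R = 3*e1 - 1/6*e2 + 1/2*e3 - 2*e4, and R ~R = 239/18, so R^-1 = ~R / (239/18).
R v = 59/90 - 62/15*e1 e2 + 107/5*e1 e3 - 3/5*e1 e4 - 1/2*e2 e3 - 49/18*e2 e4 + 85/6*e3 e4
Answer: 262/239*e1 + 4721/3585*e2 - 8306/1195*e3 - 1903/3585*e4


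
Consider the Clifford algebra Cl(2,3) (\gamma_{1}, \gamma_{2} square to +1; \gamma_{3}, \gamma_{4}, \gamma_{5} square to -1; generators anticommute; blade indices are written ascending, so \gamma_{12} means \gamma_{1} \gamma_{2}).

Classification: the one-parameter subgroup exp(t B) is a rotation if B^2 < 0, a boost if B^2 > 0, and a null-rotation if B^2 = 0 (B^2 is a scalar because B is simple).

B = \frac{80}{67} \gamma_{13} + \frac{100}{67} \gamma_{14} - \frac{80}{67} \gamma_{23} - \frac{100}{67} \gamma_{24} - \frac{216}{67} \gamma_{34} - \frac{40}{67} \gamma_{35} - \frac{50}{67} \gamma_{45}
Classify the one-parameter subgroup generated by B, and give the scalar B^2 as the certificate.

B^2 term by term: the squares give (\frac{80}{67})^2*(\gamma_{13})^2 + (\frac{100}{67})^2*(\gamma_{14})^2 + (-\frac{80}{67})^2*(\gamma_{23})^2 + (-\frac{100}{67})^2*(\gamma_{24})^2 + (-\frac{216}{67})^2*(\gamma_{34})^2 + (-\frac{40}{67})^2*(\gamma_{35})^2 + (-\frac{50}{67})^2*(\gamma_{45})^2 = \frac{6400}{4489}*(+1) + \frac{10000}{4489}*(+1) + \frac{6400}{4489}*(+1) + \frac{10000}{4489}*(+1) + \frac{46656}{4489}*(-1) + \frac{1600}{4489}*(-1) + \frac{2500}{4489}*(-1) = -4 (each basis 2-blade squares to minus the product of its generators' squares); cross terms between blades sharing an index anticommute and cancel; the commuting (index-disjoint) pairs give grade-4 terms 2*c*c'*(blade product), which cancel blade by blade — \gamma_{1234}: \frac{16000}{4489} - \frac{16000}{4489} = 0; \gamma_{1345}: -\frac{8000}{4489} + \frac{8000}{4489} = 0; \gamma_{2345}: \frac{8000}{4489} - \frac{8000}{4489} = 0 — confirming B is simple. So B^2 = -4.
Answer: rotation, certificate B^2 = -4. Note: conjugating B changes its blade decomposition but never the scalar B^2 = -4, whose sign settles the classification.


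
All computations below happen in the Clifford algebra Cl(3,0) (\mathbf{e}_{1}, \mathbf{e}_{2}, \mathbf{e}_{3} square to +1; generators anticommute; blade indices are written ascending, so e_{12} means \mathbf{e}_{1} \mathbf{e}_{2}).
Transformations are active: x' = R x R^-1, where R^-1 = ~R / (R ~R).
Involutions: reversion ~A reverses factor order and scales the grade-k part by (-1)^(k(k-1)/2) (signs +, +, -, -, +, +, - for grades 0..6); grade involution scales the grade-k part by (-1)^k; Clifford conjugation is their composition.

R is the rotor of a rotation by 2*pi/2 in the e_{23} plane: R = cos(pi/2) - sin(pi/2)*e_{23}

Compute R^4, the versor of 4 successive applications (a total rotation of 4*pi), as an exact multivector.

Because a rotor carries half the rotation angle, composing 4 copies of this e_{23}-plane rotor multiplies the phase: 4*(pi/2) = 2 \pi, hence R^4 = cos(2 \pi) - sin(2 \pi)*e_{23}.
cos(2 \pi) = 1 and sin(2 \pi) = 0, so R^4 = 1. The total rotation 4*pi is 2 full turns, so every vector returns to itself, yet the rotor is +1, back on the identity sheet (an even number of 2*pi turns).
Answer: 1


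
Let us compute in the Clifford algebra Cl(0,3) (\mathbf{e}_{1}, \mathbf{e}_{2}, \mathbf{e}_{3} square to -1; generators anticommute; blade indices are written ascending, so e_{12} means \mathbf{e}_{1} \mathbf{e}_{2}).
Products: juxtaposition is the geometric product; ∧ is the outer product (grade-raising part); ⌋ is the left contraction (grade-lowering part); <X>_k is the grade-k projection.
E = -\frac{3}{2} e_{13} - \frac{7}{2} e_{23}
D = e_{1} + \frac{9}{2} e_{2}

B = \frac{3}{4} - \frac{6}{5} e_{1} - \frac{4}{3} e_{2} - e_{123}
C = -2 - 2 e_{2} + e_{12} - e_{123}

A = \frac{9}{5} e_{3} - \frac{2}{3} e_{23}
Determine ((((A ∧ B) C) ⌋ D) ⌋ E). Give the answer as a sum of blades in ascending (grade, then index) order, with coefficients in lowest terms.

step 1: \frac{27}{20} e_{3} + \frac{54}{25} e_{13} + \frac{19}{10} e_{23} + \frac{4}{5} e_{123}
step 2: -\frac{4}{5} + \frac{19}{10} e_{1} - \frac{54}{25} e_{2} - \frac{73}{10} e_{3} + \frac{27}{20} e_{12} - \frac{201}{50} e_{13} - \frac{163}{50} e_{23} + \frac{407}{100} e_{123}
step 3: \frac{391}{50} - \frac{4}{5} e_{1} - \frac{18}{5} e_{2}
step 4: -\frac{69}{5} e_{3} - \frac{1173}{100} e_{13} - \frac{2737}{100} e_{23}
Answer: -\frac{69}{5} e_{3} - \frac{1173}{100} e_{13} - \frac{2737}{100} e_{23}


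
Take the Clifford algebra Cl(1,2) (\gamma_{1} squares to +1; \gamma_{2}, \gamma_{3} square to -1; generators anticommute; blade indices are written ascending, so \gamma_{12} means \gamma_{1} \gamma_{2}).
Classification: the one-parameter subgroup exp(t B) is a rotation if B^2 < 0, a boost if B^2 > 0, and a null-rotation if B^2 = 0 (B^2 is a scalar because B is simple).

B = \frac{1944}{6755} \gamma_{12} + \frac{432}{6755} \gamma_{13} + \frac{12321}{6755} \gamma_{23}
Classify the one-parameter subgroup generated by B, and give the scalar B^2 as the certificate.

B^2 term by term: the squares give (\frac{1944}{6755})^2*(\gamma_{12})^2 + (\frac{432}{6755})^2*(\gamma_{13})^2 + (\frac{12321}{6755})^2*(\gamma_{23})^2 = \frac{3779136}{45630025}*(+1) + \frac{186624}{45630025}*(+1) + \frac{151807041}{45630025}*(-1) = -\frac{81}{25} (each basis 2-blade squares to minus the product of its generators' squares); cross terms between blades sharing an index anticommute and cancel. So B^2 = -\frac{81}{25}.
Answer: rotation, certificate B^2 = -\frac{81}{25}. Key observation: B^2 = -\frac{81}{25} is a conjugation invariant, so its sign decides the class regardless of the surface form of B.


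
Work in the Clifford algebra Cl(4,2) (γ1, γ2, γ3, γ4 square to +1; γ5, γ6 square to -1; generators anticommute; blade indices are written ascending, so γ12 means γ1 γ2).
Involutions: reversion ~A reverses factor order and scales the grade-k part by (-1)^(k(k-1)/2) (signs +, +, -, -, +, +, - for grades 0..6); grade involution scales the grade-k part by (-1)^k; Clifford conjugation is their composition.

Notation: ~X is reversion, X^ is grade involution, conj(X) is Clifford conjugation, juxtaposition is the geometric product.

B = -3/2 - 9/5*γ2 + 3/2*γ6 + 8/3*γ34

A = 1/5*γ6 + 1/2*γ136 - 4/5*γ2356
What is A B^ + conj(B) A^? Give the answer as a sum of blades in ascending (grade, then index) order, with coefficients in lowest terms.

first term: 3/10 - 3/10*γ6 + 3/4*γ13 - 9/25*γ26 - 3/4*γ136 + 4/3*γ146 - 6/5*γ235 + 8/15*γ346 + 36/25*γ356 + 9/10*γ1236 + 6/5*γ2356 - 32/15*γ2456
second term: -3/10 + 3/10*γ6 - 3/4*γ13 - 9/25*γ26 + 3/4*γ136 - 4/3*γ146 + 6/5*γ235 + 8/15*γ346 - 36/25*γ356 + 9/10*γ1236 + 6/5*γ2356 - 32/15*γ2456
Answer: -18/25*γ26 + 16/15*γ346 + 9/5*γ1236 + 12/5*γ2356 - 64/15*γ2456


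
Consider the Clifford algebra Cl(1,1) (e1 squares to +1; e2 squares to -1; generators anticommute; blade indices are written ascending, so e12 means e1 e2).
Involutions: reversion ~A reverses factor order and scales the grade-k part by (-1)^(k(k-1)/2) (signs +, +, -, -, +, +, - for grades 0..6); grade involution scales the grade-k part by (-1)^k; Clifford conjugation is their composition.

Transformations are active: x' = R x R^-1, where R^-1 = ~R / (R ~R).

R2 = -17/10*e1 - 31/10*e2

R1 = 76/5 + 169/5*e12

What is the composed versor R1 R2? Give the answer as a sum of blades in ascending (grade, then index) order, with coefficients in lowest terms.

Distribute over the terms of R1 (each basis-blade product reordered to ascending indices, repeated generators contracted through their squares):
(76/5) R2 = -646/25*e1 - 1178/25*e2
(169/5*e12) R2 = 5239/50*e1 + 2873/50*e2
Summing the partial products and collecting blades:
Answer: 3947/50*e1 + 517/50*e2


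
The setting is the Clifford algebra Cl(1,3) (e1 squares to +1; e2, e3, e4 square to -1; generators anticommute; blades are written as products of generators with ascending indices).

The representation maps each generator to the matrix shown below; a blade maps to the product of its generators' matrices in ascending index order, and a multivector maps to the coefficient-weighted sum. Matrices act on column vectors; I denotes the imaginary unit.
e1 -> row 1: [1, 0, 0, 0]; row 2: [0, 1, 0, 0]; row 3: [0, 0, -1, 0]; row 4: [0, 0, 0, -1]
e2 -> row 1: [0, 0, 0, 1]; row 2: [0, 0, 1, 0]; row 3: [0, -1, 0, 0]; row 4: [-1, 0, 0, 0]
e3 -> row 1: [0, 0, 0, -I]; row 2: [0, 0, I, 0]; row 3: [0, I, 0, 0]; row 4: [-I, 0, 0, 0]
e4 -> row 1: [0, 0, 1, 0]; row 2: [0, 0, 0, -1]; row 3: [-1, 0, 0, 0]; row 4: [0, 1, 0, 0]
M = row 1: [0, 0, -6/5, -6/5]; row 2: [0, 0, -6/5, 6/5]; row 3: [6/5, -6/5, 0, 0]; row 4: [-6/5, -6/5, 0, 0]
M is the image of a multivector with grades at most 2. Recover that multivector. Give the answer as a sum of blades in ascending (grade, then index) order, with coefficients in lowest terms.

Method: the blade images are trace-orthogonal — tr(rho(e_A) rho(e_B)^-1) = 4 if A = B and 0 otherwise — and rho(e_A)^-1 = (e_A)^2 * rho(e_A) with (e_A)^2 = +1 or -1, so the coefficient of e_A in the preimage is (e_A)^2 * tr(M rho(e_A))/4.
Nonzero projections over blades of grade <= 2: e4: (e4)^2 = -1, tr(M rho(e4)) = 24/5, coefficient -6/5; e1 e2: (e1 e2)^2 = +1, tr(M rho(e1 e2)) = -24/5, coefficient -6/5. Every other blade of grade <= 2 projects to 0.
Answer: -6/5*e4 - 6/5*e1 e2


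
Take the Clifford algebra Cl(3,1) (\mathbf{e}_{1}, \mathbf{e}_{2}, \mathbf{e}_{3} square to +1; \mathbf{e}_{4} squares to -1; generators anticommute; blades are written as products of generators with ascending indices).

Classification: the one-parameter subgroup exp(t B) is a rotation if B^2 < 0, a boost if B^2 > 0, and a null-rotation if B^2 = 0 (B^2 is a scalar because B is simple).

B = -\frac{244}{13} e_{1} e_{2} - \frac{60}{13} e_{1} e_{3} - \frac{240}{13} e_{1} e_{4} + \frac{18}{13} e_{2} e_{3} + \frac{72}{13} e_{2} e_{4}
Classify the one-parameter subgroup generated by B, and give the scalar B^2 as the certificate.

B^2 term by term: the squares give (-\frac{244}{13})^2*(e_{1} e_{2})^2 + (-\frac{60}{13})^2*(e_{1} e_{3})^2 + (-\frac{240}{13})^2*(e_{1} e_{4})^2 + (\frac{18}{13})^2*(e_{2} e_{3})^2 + (\frac{72}{13})^2*(e_{2} e_{4})^2 = \frac{59536}{169}*(-1) + \frac{3600}{169}*(-1) + \frac{57600}{169}*(+1) + \frac{324}{169}*(-1) + \frac{5184}{169}*(+1) = -4 (each basis 2-blade squares to minus the product of its generators' squares); cross terms between blades sharing an index anticommute and cancel; the commuting (index-disjoint) pairs give grade-4 terms 2*c*c'*(blade product), which cancel blade by blade — e_{1} e_{2} e_{3} e_{4}: \frac{8640}{169} - \frac{8640}{169} = 0 — confirming B is simple. So B^2 = -4.
Answer: rotation, certificate B^2 = -4. The scalar -4 is the complete invariant here: its sign names the subgroup type.


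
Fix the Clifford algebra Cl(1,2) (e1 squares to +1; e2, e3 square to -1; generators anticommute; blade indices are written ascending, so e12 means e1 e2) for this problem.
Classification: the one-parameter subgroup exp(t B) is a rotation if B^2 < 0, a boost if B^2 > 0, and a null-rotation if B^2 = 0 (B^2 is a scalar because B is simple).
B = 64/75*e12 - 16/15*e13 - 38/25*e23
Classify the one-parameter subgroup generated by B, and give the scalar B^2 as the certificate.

B^2 term by term: the squares give (64/75)^2*(e12)^2 + (-16/15)^2*(e13)^2 + (-38/25)^2*(e23)^2 = 4096/5625*(+1) + 256/225*(+1) + 1444/625*(-1) = -4/9 (each basis 2-blade squares to minus the product of its generators' squares); cross terms between blades sharing an index anticommute and cancel. So B^2 = -4/9.
Answer: rotation, certificate B^2 = -4/9. Because -4/9 is invariant under every versor sandwich, the classification follows from its sign alone.


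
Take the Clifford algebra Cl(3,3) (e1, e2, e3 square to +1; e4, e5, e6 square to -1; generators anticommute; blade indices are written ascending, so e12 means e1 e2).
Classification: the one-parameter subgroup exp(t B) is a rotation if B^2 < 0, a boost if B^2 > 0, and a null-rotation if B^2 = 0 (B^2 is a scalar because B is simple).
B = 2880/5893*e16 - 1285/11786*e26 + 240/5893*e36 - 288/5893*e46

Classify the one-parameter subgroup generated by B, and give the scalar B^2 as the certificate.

B^2 term by term: the squares give (2880/5893)^2*(e16)^2 + (-1285/11786)^2*(e26)^2 + (240/5893)^2*(e36)^2 + (-288/5893)^2*(e46)^2 = 8294400/34727449*(+1) + 1651225/138909796*(+1) + 57600/34727449*(+1) + 82944/34727449*(-1) = 1/4 (each basis 2-blade squares to minus the product of its generators' squares); cross terms between blades sharing an index anticommute and cancel. So B^2 = 1/4.
Answer: boost, certificate B^2 = 1/4. B^2 = 1/4 is basis-independent, so its sign is the whole story.


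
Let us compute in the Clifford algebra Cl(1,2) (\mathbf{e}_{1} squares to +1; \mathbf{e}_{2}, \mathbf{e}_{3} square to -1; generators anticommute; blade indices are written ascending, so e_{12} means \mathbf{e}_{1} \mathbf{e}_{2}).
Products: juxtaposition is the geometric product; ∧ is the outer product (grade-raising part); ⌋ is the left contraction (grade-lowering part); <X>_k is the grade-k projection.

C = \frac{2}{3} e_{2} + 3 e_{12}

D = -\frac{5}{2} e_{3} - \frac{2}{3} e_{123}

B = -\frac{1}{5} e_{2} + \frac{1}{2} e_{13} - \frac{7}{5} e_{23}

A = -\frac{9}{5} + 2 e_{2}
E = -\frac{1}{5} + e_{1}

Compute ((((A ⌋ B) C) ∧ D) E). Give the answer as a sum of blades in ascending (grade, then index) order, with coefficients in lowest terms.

step 1: \frac{2}{5} + \frac{9}{25} e_{2} + \frac{14}{5} e_{3} - \frac{9}{10} e_{13} + \frac{63}{25} e_{23}
step 2: -\frac{6}{25} + \frac{27}{25} e_{1} + \frac{4}{15} e_{2} + \frac{42}{25} e_{3} + \frac{6}{5} e_{12} + \frac{189}{25} e_{13} - \frac{137}{30} e_{23} + 9 e_{123}
step 3: \frac{3}{5} e_{3} - \frac{27}{10} e_{13} - \frac{2}{3} e_{23} - \frac{71}{25} e_{123}
step 4: \frac{129}{50} e_{3} - \frac{3}{50} e_{13} - \frac{203}{75} e_{23} - \frac{37}{375} e_{123}
Answer: \frac{129}{50} e_{3} - \frac{3}{50} e_{13} - \frac{203}{75} e_{23} - \frac{37}{375} e_{123}


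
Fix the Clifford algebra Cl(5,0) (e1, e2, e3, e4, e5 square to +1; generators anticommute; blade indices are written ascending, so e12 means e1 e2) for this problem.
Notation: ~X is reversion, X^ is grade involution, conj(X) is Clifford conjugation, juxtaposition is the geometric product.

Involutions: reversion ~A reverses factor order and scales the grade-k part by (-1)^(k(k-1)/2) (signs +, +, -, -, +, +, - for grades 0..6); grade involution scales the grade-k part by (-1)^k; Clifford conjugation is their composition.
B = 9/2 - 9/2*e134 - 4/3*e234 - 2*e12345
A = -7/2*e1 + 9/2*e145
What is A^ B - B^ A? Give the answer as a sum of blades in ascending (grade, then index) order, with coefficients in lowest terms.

first term: 63/4*e1 - 9*e23 - 63/4*e34 - 81/4*e35 - 81/4*e145 - 14/3*e1234 - 6*e1235 - 7*e2345
second term: -63/4*e1 - 9*e23 - 63/4*e34 + 81/4*e35 + 81/4*e145 + 14/3*e1234 - 6*e1235 - 7*e2345
Answer: 63/2*e1 - 81/2*e35 - 81/2*e145 - 28/3*e1234


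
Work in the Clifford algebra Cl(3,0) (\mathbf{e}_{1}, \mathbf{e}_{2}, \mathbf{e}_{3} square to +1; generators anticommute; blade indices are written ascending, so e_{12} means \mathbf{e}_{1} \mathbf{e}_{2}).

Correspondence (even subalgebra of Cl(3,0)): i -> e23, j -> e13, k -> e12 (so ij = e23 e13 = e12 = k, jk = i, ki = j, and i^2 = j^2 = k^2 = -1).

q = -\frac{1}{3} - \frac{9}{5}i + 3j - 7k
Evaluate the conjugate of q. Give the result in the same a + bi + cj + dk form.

In blades: q = -\frac{1}{3} - 7 e_{12} + 3 e_{13} - \frac{9}{5} e_{23}.
Quaternion conjugation is reversion on the even subalgebra: the scalar is fixed and every grade-2 blade flips sign, giving -\frac{1}{3} + 7 e_{12} - 3 e_{13} + \frac{9}{5} e_{23}; translating back:
Answer: -\frac{1}{3} + \frac{9}{5}i - 3j + 7k


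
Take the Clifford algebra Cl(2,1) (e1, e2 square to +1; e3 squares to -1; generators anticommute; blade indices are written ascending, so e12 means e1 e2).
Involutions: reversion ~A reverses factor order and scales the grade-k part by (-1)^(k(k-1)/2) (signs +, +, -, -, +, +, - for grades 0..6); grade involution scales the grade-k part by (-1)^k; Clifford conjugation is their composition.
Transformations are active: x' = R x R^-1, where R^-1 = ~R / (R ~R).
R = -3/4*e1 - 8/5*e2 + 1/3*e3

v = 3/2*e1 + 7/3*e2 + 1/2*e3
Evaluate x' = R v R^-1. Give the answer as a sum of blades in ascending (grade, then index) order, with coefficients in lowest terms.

~R = -3/4*e1 - 8/5*e2 + 1/3*e3, and R ~R = 10841/3600, so R^-1 = ~R / (10841/3600).
R v = -201/40 + 13/20*e12 - 7/8*e13 - 71/45*e23
Answer: 21747/21682*e1 + 97777/32523*e2 - 34961/21682*e3


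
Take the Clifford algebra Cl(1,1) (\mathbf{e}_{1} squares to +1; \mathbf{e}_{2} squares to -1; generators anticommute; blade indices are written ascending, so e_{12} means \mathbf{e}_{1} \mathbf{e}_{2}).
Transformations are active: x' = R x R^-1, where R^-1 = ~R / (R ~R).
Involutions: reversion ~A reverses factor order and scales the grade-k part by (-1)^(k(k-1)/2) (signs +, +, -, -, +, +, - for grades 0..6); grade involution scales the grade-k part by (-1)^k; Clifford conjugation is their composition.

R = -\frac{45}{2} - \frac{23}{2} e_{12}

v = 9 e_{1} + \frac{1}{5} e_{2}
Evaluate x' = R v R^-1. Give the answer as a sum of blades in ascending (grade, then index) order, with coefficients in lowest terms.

~R = -\frac{45}{2} + \frac{23}{2} e_{12}, and R ~R = 374, so R^-1 = ~R / (374).
R v = -\frac{1001}{5} e_{1} + 99 e_{2}
Answer: \frac{513}{34} e_{1} - \frac{2059}{170} e_{2}


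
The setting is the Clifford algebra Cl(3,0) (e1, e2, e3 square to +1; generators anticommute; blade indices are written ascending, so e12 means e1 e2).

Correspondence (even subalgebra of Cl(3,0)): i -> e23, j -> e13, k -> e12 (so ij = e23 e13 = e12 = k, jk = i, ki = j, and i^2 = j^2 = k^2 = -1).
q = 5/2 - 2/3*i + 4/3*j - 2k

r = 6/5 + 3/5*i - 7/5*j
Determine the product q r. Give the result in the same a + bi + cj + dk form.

In blades: q = 5/2 - 2*e12 + 4/3*e13 - 2/3*e23, r = 6/5 - 7/5*e13 + 3/5*e23.
Distribute q over r term by term (generator squares from the signature, products reordered to ascending indices): (5/2)*r = 3 - 7/2*e13 + 3/2*e23; (-2*e12)*r = -12/5*e12 - 6/5*e13 - 14/5*e23; (4/3*e13)*r = 28/15 - 4/5*e12 + 8/5*e13; (-2/3*e23)*r = 2/5 + 14/15*e12 - 4/5*e23.
Sum: 79/15 - 34/15*e12 - 31/10*e13 - 21/10*e23; translating back through the correspondence:
Answer: 79/15 - 21/10*i - 31/10*j - 34/15*k


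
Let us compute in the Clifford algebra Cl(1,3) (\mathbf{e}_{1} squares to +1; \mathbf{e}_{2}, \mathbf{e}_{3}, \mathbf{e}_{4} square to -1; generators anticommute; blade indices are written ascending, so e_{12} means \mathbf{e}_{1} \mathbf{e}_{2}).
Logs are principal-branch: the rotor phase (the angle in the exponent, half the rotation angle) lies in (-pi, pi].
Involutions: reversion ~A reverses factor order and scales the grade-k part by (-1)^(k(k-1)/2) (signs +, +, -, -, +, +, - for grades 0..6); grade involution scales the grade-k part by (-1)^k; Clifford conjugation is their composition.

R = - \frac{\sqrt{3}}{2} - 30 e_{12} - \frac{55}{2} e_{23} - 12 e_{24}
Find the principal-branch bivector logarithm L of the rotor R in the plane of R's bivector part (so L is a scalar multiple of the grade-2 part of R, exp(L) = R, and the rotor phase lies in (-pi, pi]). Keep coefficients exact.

The scalar part of R is - \frac{\sqrt{3}}{2}, which pins the rotor phase on the principal branch; dividing the bivector part by the sine of that phase recovers the unit plane, and L is the phase times that plane.
Concretely: cos(phase) = - \frac{\sqrt{3}}{2} gives phase = ±\frac{5 \pi}{6}, and since phase/sin(phase) is even the sign is immaterial: L = (phase/sin(phase)) * <R>_2 = (\frac{5 \pi}{3}) * <R>_2.
Answer: - 50 \pi e_{12} - \frac{275 \pi}{6} e_{23} - 20 \pi e_{24}


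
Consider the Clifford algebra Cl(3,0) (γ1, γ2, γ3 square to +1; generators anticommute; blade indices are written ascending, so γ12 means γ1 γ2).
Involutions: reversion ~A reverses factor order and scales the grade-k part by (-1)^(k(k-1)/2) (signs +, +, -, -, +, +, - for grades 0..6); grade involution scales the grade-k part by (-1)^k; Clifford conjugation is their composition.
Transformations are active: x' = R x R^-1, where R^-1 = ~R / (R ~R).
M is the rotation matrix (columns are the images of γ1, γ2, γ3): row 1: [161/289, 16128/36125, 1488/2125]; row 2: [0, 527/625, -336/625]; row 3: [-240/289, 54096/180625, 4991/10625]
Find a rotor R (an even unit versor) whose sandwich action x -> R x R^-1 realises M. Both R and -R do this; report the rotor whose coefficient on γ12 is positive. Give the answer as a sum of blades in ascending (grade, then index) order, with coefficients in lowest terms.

Method: write R = a + b12*γ12 + b13*γ13 + b23*γ23 with a^2 + b12^2 + b13^2 + b23^2 = 1 (so R^-1 = ~R). Expanding the columns R e_j ~R gives tr M = 4a^2 - 1 and, from the antisymmetric part, M21 - M12 = -4a*b12, M13 - M31 = 4a*b13, M32 - M23 = -4a*b23.
Here tr M = 13511/7225, so a^2 = (1 + tr M)/4 = 5184/7225 and a = ±72/85. Taking a = 72/85: M21 - M12 = -16128/36125, M13 - M31 = 55296/36125, M32 - M23 = 6048/7225, giving b12 = 56/425, b13 = 192/425, b23 = -21/85, i.e. R = 72/85 + 56/425*γ12 + 192/425*γ13 - 21/85*γ23.
Its γ12 coefficient is already positive.
Answer: 72/85 + 56/425*γ12 + 192/425*γ13 - 21/85*γ23. Key observation: the double cover Spin(3) -> SO(3) sends R and -R to the same matrix (trace 13511/7225 here), so the stated sign of the γ12 coefficient is what selects one sheet.


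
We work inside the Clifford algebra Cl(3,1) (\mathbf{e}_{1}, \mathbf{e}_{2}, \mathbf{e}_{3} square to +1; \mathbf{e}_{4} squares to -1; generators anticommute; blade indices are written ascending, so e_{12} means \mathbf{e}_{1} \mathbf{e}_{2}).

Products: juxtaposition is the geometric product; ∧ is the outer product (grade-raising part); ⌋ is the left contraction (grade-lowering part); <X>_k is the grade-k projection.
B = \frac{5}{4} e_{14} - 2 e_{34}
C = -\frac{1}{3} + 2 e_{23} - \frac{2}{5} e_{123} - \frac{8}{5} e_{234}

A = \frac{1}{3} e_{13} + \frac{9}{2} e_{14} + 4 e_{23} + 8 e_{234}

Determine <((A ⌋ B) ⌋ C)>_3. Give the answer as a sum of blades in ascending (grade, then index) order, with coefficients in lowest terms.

step 1: \frac{45}{8}
step 2: -\frac{15}{8} + \frac{45}{4} e_{23} - \frac{9}{4} e_{123} - 9 e_{234}
step 3: -\frac{9}{4} e_{123} - 9 e_{234}
Answer: -\frac{9}{4} e_{123} - 9 e_{234}


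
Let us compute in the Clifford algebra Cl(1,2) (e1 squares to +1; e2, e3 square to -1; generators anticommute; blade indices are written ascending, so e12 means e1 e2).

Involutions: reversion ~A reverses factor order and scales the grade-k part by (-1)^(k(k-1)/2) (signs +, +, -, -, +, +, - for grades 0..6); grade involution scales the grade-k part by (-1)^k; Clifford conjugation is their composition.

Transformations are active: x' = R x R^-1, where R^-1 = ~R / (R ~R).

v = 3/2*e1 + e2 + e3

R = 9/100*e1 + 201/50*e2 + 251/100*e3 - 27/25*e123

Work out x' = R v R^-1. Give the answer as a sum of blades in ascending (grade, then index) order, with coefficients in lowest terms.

~R = 9/100*e1 + 201/50*e2 + 251/100*e3 + 27/25*e123, and R ~R = -10643/500, so R^-1 = ~R / (-10643/500).
R v = -1279/200 - 243/50*e12 - 951/200*e13 - 11/100*e23
Answer: -2139/1468*e1 + 19859/21286*e2 + 42629/42572*e3


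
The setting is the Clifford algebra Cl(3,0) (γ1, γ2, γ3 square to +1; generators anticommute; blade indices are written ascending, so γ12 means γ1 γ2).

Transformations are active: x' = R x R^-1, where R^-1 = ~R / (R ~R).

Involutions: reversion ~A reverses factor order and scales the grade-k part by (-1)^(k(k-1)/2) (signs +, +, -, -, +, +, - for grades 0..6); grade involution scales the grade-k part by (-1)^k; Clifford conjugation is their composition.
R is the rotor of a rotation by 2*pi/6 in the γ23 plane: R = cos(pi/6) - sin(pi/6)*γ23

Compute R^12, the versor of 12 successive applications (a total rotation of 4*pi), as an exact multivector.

Rotor phase runs at HALF the rotation angle; powers of one rotor simply add phase, so after 12 steps in γ23 the phase is 12*pi/6 = 2*pi and R^12 = cos(2*pi) - sin(2*pi)*γ23.
cos(2*pi) = 1 and sin(2*pi) = 0, so R^12 = 1. The total rotation 4*pi is 2 full turns, so every vector returns to itself, yet the rotor is +1, back on the identity sheet (an even number of 2*pi turns).
Answer: 1
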